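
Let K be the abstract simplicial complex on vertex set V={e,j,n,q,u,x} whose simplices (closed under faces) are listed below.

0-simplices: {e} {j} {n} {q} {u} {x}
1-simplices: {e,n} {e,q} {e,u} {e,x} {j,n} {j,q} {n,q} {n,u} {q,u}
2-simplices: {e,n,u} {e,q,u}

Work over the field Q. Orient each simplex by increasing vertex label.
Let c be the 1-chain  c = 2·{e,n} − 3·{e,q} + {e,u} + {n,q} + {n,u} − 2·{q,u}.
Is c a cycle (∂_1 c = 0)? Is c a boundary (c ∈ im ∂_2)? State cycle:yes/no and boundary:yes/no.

n_0=6 n_1=9 n_2=2  [Q]
∂1: piv[en,eq,eu,ex,jn] rk=5  ker:jq,nq,nu,qu
∂2: piv[enu,equ] rk=2
∂1c = 0
c vs im∂2: residual ≠ 0 ⇒ not boundary

cycle:yes boundary:no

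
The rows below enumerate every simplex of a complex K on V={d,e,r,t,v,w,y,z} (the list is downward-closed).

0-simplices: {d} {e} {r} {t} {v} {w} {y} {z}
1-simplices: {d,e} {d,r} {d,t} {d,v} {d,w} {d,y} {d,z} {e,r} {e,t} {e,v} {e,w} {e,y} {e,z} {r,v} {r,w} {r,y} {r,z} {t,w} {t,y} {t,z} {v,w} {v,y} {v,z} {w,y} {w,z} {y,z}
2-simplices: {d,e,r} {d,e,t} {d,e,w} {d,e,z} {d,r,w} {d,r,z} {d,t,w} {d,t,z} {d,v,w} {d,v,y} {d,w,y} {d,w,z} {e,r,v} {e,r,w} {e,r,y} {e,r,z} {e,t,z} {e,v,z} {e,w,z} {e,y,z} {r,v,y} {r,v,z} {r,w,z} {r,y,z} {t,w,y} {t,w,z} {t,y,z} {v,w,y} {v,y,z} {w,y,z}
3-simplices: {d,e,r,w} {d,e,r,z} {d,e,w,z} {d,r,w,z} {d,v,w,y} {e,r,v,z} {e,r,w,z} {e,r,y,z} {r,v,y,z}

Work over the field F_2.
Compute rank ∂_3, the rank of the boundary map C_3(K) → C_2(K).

rank∂_3=8

n_0=8 n_1=26 n_2=30 n_3=9  [Z2]
∂1: piv[de,dr,dt,dv,dw,dy,dz] rk=7  ker:er,et,ev,ew,ey,ez,rv,rw,ry,rz,tw,ty,tz,vw,vy,vz,wy,wz,yz
∂2: piv[der,det,dew,dez,drw,drz,dtw,dtz,dvw,dvy,dwy,dwz,erv,ery,evz,eyz,rvy,twy,tyz] rk=19  ker:erw,erz,etz,ewz,rvz,rwz,ryz,twz,vwy,vyz,wyz
∂3: piv[derw,derz,dewz,drwz,dvwy,ervz,eryz,rvyz] rk=8  ker:erwz
rk∂_3=8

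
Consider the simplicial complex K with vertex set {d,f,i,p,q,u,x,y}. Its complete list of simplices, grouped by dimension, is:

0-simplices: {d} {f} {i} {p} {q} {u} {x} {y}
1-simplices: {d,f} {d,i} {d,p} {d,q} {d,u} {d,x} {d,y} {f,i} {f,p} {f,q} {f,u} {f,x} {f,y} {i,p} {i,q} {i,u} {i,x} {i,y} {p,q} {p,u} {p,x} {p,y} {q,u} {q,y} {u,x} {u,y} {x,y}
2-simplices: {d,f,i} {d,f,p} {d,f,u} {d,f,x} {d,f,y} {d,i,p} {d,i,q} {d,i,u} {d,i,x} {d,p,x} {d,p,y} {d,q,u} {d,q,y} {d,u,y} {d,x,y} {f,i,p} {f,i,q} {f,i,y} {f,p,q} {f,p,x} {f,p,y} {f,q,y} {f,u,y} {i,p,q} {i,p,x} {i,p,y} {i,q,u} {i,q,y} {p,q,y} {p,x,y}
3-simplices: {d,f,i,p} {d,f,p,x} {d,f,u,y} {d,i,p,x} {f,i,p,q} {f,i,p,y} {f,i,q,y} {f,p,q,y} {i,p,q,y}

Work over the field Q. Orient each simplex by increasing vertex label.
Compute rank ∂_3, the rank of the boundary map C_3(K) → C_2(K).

rank∂_3=8

n_0=8 n_1=27 n_2=30 n_3=9  [Q]
∂1: piv[df,di,dp,dq,du,dx,dy] rk=7  ker:fi,fp,fq,fu,fx,fy,ip,iq,iu,ix,iy,pq,pu,px,py,qu,qy,ux,uy,xy
∂2: piv[dfi,dfp,dfu,dfx,dfy,dip,diq,diu,dix,dpx,dpy,dqu,dqy,duy,dxy,fiq,fiy,fpq] rk=18  ker:fip,fpx,fpy,fqy,fuy,ipq,ipx,ipy,iqu,iqy,pqy,pxy
∂3: piv[dfip,dfpx,dfuy,dipx,fipq,fipy,fiqy,fpqy] rk=8  ker:ipqy
rk∂_3=8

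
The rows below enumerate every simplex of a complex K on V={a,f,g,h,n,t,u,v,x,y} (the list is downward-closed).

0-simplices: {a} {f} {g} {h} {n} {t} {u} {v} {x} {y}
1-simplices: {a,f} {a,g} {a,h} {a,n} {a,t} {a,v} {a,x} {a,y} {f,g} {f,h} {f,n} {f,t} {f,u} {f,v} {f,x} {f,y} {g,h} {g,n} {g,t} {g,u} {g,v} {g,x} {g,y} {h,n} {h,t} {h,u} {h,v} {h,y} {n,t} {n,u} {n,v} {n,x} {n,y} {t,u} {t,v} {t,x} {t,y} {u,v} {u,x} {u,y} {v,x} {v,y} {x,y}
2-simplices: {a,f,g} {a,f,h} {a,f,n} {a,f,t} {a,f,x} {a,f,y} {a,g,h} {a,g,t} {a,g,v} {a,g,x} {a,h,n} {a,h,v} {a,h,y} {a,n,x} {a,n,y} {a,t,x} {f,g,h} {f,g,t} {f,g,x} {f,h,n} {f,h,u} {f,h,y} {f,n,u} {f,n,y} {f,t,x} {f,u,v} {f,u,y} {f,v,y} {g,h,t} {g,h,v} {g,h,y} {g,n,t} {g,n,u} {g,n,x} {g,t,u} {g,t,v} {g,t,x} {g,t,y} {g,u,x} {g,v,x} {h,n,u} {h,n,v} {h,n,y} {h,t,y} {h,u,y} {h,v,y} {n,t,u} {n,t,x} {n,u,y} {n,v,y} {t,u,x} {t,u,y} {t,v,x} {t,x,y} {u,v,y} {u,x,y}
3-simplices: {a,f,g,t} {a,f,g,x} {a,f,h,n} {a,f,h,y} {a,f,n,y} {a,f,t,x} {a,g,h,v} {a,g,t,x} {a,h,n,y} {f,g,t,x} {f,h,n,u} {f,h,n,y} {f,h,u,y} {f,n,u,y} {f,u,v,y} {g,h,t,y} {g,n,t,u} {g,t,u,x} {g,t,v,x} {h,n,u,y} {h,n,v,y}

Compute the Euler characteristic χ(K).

n_0=10 n_1=43 n_2=56 n_3=21
χ=+10−43+56−21=2

χ(K)=2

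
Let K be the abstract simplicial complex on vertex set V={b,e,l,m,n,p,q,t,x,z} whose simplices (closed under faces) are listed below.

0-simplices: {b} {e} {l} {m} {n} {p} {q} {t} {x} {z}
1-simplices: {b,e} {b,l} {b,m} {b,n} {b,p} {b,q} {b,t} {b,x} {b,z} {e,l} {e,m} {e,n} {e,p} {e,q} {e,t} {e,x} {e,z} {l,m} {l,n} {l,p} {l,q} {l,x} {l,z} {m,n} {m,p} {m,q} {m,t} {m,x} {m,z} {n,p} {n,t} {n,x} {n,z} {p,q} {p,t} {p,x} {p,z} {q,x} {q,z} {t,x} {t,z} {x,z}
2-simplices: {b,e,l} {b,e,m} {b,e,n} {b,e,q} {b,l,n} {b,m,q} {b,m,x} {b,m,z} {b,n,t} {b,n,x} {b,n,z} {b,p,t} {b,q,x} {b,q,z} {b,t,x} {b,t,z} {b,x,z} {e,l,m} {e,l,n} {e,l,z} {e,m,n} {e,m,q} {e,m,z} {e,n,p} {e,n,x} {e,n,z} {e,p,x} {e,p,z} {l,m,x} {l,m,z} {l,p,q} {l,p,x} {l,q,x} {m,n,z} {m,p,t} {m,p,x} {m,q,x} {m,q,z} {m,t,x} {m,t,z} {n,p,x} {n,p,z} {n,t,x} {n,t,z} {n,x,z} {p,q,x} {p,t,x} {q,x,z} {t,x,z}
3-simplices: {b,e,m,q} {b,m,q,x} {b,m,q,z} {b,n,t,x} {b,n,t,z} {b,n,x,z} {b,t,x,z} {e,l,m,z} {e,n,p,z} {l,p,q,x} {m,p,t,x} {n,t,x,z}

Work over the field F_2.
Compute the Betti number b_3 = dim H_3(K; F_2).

n_0=10 n_1=42 n_2=49 n_3=12  [Z2]
∂1: piv[be,bl,bm,bn,bp,bq,bt,bx,bz] rk=9  ker:el,em,en,ep,eq,et,ex,ez,lm,ln,lp,lq,lx,lz,mn,mp,mq,mt,mx,mz,np,nt,nx,nz,pq,pt,px,pz,qx,qz,tx,tz,xz
∂2: piv[bel,bem,ben,beq,bln,bmq,bmx,bmz,bnt,bnx,bnz,bpt,bqx,bqz,btx,btz,bxz,elm,elz,emn,emz,enp,enx,epx,epz,lmx,lpq,lpx,lqx,mpt,mpx,mtx] rk=32  ker:eln,emq,enz,lmz,mnz,mqx,mqz,mtz,npx,npz,ntx,ntz,nxz,pqx,ptx,qxz,txz
∂3: piv[bemq,bmqx,bmqz,bntx,bntz,bnxz,btxz,elmz,enpz,lpqx,mptx] rk=11  ker:ntxz
b_3=(12−11)−0=1

b_3=1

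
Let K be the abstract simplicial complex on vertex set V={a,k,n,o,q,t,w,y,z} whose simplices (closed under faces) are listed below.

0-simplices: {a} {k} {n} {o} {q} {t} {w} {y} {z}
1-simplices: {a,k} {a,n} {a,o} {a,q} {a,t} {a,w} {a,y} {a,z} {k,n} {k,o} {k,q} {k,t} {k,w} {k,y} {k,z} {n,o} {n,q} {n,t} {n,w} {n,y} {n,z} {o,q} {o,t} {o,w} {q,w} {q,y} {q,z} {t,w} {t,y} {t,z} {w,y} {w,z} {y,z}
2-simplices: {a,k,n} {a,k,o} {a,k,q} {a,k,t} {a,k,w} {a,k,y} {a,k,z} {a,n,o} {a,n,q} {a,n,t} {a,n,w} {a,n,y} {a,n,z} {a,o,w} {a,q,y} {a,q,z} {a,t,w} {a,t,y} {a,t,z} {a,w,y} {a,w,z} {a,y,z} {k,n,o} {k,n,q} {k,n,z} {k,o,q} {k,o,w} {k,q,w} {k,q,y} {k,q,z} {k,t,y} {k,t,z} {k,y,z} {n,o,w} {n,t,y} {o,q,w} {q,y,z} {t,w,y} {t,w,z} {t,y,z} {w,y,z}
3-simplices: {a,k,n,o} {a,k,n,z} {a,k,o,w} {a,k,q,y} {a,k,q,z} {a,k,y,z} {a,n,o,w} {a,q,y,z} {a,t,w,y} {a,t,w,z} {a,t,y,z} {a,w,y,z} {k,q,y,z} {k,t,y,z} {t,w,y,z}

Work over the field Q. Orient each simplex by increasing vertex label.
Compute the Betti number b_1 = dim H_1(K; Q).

b_1=1

n_0=9 n_1=33 n_2=41 n_3=15  [Q]
∂1: piv[ak,an,ao,aq,at,aw,ay,az] rk=8  ker:kn,ko,kq,kt,kw,ky,kz,no,nq,nt,nw,ny,nz,oq,ot,ow,qw,qy,qz,tw,ty,tz,wy,wz,yz
∂2: piv[akn,ako,akq,akt,akw,aky,akz,ano,anq,ant,anw,any,anz,aow,aqy,aqz,atw,aty,atz,awy,awz,ayz,koq,kqw] rk=24  ker:kno,knq,knz,kow,kqy,kqz,kty,ktz,kyz,now,nty,oqw,qyz,twy,twz,tyz,wyz
∂3: piv[akno,aknz,akow,akqy,akqz,akyz,anow,aqyz,atwy,atwz,atyz,awyz,ktyz] rk=13  ker:kqyz,twyz
b_1=(33−8)−24=1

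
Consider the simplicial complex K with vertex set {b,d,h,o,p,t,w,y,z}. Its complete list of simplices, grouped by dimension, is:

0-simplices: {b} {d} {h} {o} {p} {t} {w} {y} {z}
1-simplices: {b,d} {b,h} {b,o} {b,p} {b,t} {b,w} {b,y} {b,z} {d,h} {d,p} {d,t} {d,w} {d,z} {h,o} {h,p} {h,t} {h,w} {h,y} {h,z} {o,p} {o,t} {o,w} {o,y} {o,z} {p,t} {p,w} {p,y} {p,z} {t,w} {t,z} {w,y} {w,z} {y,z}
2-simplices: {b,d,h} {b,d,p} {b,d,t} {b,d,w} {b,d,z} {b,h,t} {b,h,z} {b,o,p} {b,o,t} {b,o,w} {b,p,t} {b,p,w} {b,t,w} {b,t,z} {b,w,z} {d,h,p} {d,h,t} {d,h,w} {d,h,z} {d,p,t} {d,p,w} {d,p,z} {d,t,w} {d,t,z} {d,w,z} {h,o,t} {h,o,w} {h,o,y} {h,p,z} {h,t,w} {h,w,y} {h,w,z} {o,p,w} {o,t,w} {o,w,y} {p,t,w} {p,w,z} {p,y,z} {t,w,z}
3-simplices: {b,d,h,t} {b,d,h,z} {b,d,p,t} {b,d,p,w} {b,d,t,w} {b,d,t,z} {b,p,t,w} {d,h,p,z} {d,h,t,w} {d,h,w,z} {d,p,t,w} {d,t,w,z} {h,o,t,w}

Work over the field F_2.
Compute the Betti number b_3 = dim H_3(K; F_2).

b_3=1

n_0=9 n_1=33 n_2=39 n_3=13  [Z2]
∂1: piv[bd,bh,bo,bp,bt,bw,by,bz] rk=8  ker:dh,dp,dt,dw,dz,ho,hp,ht,hw,hy,hz,op,ot,ow,oy,oz,pt,pw,py,pz,tw,tz,wy,wz,yz
∂2: piv[bdh,bdp,bdt,bdw,bdz,bht,bhz,bop,bot,bow,bpt,bpw,btw,btz,bwz,dhp,dhw,dpz,hot,hoy,hwy,pyz] rk=22  ker:dht,dhz,dpt,dpw,dtw,dtz,dwz,how,hpz,htw,hwz,opw,otw,owy,ptw,pwz,twz
∂3: piv[bdht,bdhz,bdpt,bdpw,bdtw,bdtz,bptw,dhpz,dhtw,dhwz,dtwz,hotw] rk=12  ker:dptw
b_3=(13−12)−0=1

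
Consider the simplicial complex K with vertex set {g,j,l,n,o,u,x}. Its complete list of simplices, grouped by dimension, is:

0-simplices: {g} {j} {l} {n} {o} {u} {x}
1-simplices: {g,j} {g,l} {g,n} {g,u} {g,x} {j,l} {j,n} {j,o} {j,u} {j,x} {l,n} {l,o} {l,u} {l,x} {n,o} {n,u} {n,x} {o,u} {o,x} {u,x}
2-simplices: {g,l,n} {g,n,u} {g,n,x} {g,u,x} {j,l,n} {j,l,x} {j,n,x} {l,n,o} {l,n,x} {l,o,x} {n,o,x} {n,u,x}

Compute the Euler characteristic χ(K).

n_0=7 n_1=20 n_2=12
χ=+7−20+12=-1

χ(K)=-1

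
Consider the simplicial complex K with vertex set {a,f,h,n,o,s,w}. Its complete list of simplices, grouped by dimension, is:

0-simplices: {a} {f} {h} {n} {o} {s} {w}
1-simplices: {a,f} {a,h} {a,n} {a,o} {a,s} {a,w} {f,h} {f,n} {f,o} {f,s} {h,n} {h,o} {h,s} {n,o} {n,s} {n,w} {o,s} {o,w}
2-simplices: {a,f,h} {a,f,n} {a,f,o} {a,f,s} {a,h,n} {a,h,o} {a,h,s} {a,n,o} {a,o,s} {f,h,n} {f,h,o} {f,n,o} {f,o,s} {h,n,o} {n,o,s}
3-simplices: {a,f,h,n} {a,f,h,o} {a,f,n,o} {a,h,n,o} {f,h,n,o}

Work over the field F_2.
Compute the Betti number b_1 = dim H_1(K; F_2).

n_0=7 n_1=18 n_2=15 n_3=5  [Z2]
∂1: piv[af,ah,an,ao,as,aw] rk=6  ker:fh,fn,fo,fs,hn,ho,hs,no,ns,nw,os,ow
∂2: piv[afh,afn,afo,afs,ahn,aho,ahs,ano,aos,nos] rk=10  ker:fhn,fho,fno,fos,hno
∂3: piv[afhn,afho,afno,ahno] rk=4  ker:fhno
b_1=(18−6)−10=2

b_1=2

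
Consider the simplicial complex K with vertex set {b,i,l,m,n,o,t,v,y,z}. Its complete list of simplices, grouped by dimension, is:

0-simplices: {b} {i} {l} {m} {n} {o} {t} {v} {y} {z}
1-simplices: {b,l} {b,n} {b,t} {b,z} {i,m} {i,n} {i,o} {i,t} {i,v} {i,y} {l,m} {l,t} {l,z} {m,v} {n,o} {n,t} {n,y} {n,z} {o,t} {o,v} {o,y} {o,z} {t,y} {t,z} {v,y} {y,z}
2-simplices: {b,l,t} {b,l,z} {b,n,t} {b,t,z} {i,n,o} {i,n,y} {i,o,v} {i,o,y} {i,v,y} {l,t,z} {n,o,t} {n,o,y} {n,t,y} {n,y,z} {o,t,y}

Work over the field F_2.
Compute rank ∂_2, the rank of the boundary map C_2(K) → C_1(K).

rank∂_2=12

n_0=10 n_1=26 n_2=15  [Z2]
∂1: piv[bl,bn,bt,bz,im,in,io,iv,iy] rk=9  ker:it,lm,lt,lz,mv,no,nt,ny,nz,ot,ov,oy,oz,ty,tz,vy,yz
∂2: piv[blt,blz,bnt,btz,ino,iny,iov,ioy,ivy,not,nty,nyz] rk=12  ker:ltz,noy,oty
rk∂_2=12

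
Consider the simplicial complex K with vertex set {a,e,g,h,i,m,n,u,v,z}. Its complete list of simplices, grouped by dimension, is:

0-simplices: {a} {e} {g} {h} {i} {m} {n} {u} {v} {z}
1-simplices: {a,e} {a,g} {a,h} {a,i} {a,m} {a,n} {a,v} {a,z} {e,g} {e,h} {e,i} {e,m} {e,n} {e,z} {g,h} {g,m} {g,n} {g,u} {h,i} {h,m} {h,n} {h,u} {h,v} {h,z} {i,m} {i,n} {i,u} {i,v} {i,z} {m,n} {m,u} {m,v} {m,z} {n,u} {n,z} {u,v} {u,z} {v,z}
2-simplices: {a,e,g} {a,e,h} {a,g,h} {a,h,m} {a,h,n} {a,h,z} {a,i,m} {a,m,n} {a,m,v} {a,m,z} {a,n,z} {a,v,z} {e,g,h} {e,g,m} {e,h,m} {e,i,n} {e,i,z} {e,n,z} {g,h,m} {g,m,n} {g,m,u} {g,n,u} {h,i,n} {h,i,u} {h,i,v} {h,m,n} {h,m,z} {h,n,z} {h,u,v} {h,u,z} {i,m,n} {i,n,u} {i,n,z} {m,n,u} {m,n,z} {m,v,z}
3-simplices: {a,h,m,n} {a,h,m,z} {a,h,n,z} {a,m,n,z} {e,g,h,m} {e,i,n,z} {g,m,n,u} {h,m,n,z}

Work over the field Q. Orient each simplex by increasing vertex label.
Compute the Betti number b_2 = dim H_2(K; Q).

b_2=2

n_0=10 n_1=38 n_2=36 n_3=8  [Q]
∂1: piv[ae,ag,ah,ai,am,an,av,az,gu] rk=9  ker:eg,eh,ei,em,en,ez,gh,gm,gn,hi,hm,hn,hu,hv,hz,im,in,iu,iv,iz,mn,mu,mv,mz,nu,nz,uv,uz,vz
∂2: piv[aeg,aeh,agh,ahm,ahn,ahz,aim,amn,amv,amz,anz,avz,egm,ehm,ein,eiz,enz,gmn,gmu,gnu,hin,hiu,hiv,huv,huz,imn,inu] rk=27  ker:egh,ghm,hmn,hmz,hnz,inz,mnu,mnz,mvz
∂3: piv[ahmn,ahmz,ahnz,amnz,eghm,einz,gmnu] rk=7  ker:hmnz
b_2=(36−27)−7=2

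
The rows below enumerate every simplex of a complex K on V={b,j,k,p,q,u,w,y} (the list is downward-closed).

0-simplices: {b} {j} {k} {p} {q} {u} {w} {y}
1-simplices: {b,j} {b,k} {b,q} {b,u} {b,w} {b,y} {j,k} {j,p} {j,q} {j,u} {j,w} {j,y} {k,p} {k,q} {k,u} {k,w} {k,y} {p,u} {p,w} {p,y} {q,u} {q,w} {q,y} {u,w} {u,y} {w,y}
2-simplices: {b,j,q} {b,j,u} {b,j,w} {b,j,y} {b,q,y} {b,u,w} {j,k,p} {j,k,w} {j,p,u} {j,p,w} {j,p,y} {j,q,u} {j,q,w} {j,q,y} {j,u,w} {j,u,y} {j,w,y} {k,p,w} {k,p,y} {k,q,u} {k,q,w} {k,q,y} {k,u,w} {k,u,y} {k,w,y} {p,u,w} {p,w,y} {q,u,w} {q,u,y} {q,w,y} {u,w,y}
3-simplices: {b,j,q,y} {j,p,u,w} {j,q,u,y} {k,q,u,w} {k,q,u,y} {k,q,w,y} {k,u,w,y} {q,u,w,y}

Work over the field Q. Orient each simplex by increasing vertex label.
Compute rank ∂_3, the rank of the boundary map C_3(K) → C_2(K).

rank∂_3=7

n_0=8 n_1=26 n_2=31 n_3=8  [Q]
∂1: piv[bj,bk,bq,bu,bw,by,jp] rk=7  ker:jk,jq,ju,jw,jy,kp,kq,ku,kw,ky,pu,pw,py,qu,qw,qy,uw,uy,wy
∂2: piv[bjq,bju,bjw,bjy,bqy,buw,jkp,jkw,jpu,jpw,jpy,jqu,jqw,juy,jwy,kpy,kqu,kqw] rk=18  ker:jqy,juw,kpw,kqy,kuw,kuy,kwy,puw,pwy,quw,quy,qwy,uwy
∂3: piv[bjqy,jpuw,jquy,kquw,kquy,kqwy,kuwy] rk=7  ker:quwy
rk∂_3=7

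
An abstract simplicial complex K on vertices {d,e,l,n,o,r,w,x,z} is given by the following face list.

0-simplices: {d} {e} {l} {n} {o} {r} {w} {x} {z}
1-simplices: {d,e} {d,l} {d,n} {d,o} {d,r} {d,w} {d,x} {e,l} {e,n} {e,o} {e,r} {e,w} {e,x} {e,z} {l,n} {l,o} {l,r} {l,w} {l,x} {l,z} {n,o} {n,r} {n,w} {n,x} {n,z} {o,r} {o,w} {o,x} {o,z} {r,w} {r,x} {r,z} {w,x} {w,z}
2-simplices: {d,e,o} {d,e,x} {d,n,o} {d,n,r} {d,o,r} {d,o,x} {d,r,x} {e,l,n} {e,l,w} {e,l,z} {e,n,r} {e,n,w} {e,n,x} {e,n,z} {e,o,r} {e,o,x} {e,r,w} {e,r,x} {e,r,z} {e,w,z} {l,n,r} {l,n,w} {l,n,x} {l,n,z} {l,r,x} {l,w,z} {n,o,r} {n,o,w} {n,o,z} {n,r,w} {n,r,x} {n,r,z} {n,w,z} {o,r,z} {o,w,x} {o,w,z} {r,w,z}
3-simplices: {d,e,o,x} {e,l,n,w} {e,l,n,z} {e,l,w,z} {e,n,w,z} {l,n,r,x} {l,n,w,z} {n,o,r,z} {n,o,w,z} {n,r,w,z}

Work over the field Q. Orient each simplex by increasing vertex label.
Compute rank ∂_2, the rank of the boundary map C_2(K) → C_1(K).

rank∂_2=23

n_0=9 n_1=34 n_2=37 n_3=10  [Q]
∂1: piv[de,dl,dn,do,dr,dw,dx,ez] rk=8  ker:el,en,eo,er,ew,ex,ln,lo,lr,lw,lx,lz,no,nr,nw,nx,nz,or,ow,ox,oz,rw,rx,rz,wx,wz
∂2: piv[deo,dex,dno,dnr,dor,dox,drx,eln,elw,elz,enr,enw,enx,enz,eor,erw,erz,ewz,lnr,lnx,now,noz,owx] rk=23  ker:eox,erx,lnw,lnz,lrx,lwz,nor,nrw,nrx,nrz,nwz,orz,owz,rwz
∂3: piv[deox,elnw,elnz,elwz,enwz,lnrx,norz,nowz,nrwz] rk=9  ker:lnwz
rk∂_2=23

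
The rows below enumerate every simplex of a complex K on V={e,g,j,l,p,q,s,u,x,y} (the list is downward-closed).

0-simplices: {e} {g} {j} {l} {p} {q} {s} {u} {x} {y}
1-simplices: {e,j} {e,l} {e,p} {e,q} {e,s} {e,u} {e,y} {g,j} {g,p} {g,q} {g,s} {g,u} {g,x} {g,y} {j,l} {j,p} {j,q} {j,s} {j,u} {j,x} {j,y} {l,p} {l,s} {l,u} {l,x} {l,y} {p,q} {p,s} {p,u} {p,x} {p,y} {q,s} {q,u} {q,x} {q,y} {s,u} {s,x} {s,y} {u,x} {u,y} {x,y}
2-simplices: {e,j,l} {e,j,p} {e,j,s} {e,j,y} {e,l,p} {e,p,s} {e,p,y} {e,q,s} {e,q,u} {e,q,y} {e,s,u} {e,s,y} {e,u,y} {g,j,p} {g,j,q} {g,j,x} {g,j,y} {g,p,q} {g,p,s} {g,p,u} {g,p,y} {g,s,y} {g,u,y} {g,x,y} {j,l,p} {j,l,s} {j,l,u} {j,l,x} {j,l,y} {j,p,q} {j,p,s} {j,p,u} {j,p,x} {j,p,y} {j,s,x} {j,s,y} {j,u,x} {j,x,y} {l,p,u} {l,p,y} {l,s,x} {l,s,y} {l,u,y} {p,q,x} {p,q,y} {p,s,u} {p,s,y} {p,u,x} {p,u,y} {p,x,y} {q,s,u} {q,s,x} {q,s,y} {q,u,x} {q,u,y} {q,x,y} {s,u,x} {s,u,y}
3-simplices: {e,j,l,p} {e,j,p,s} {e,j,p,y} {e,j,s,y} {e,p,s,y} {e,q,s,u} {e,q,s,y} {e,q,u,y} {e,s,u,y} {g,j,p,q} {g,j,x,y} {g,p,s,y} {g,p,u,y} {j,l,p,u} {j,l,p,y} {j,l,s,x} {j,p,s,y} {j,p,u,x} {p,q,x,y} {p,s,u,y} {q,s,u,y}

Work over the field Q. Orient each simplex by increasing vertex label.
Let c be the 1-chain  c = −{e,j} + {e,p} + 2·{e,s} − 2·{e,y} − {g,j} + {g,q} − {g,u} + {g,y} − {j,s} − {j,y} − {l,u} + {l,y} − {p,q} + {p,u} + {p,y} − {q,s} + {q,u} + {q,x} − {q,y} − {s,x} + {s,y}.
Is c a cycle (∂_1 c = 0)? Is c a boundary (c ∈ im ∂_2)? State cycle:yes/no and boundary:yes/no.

cycle:yes boundary:yes

n_0=10 n_1=41 n_2=58 n_3=21  [Q]
∂1: piv[ej,el,ep,eq,es,eu,ey,gj,gx] rk=9  ker:gp,gq,gs,gu,gy,jl,jp,jq,js,ju,jx,jy,lp,ls,lu,lx,ly,pq,ps,pu,px,py,qs,qu,qx,qy,su,sx,sy,ux,uy,xy
∂2: piv[ejl,ejp,ejs,ejy,elp,eps,epy,eqs,equ,eqy,esu,esy,euy,gjp,gjq,gjx,gjy,gpq,gps,gpu,guy,gxy,jls,jlu,jlx,jly,jpu,jpx,jsx,jux,pqx,pqy] rk=32  ker:gpy,gsy,jlp,jpq,jps,jpy,jsy,jxy,lpu,lpy,lsx,lsy,luy,psu,psy,pux,puy,pxy,qsu,qsx,qsy,qux,quy,qxy,sux,suy
∂3: piv[ejlp,ejps,ejpy,ejsy,epsy,eqsu,eqsy,equy,esuy,gjpq,gjxy,gpsy,gpuy,jlpu,jlpy,jlsx,jpux,pqxy,psuy] rk=19  ker:jpsy,qsuy
∂1c = 0
c vs im∂2: reduces to 0 ⇒ boundary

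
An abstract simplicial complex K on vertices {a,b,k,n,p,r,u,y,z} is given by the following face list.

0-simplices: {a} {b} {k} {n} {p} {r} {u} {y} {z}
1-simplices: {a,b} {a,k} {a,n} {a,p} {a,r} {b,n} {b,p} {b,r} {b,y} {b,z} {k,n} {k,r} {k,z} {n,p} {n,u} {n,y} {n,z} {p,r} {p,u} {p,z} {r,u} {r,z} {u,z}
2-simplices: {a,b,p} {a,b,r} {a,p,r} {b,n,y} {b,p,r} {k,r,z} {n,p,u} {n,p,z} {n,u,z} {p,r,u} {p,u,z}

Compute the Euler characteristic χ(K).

n_0=9 n_1=23 n_2=11
χ=+9−23+11=-3

χ(K)=-3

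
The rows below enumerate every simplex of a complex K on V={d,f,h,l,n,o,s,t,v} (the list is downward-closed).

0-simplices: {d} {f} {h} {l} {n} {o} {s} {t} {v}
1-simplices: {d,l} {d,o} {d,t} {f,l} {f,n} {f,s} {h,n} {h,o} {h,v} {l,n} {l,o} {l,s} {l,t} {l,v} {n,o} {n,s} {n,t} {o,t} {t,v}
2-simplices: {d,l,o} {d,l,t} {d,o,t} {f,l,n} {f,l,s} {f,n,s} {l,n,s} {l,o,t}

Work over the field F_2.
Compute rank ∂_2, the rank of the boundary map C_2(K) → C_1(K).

n_0=9 n_1=19 n_2=8  [Z2]
∂1: piv[dl,do,dt,fl,fn,fs,hn,hv] rk=8  ker:ho,ln,lo,ls,lt,lv,no,ns,nt,ot,tv
∂2: piv[dlo,dlt,dot,fln,fls,fns] rk=6  ker:lns,lot
rk∂_2=6

rank∂_2=6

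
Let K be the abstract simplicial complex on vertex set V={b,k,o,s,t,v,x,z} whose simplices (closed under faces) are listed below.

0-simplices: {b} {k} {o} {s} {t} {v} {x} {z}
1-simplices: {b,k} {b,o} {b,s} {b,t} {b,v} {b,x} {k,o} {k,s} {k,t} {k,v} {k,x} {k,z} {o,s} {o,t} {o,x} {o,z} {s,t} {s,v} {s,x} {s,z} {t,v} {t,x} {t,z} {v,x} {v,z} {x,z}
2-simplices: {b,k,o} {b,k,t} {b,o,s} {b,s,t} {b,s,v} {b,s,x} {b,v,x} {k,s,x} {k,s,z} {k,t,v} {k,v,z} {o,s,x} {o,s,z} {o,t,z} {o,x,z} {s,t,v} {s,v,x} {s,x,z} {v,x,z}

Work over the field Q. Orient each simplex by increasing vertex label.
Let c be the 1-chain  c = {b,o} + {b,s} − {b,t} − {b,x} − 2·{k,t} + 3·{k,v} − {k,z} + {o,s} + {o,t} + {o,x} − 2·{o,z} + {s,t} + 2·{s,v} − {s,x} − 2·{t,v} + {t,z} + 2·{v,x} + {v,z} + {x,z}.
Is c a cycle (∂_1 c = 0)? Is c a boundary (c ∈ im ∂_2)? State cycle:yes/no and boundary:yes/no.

n_0=8 n_1=26 n_2=19  [Q]
∂1: piv[bk,bo,bs,bt,bv,bx,kz] rk=7  ker:ko,ks,kt,kv,kx,os,ot,ox,oz,st,sv,sx,sz,tv,tx,tz,vx,vz,xz
∂2: piv[bko,bkt,bos,bst,bsv,bsx,bvx,ksx,ksz,ktv,kvz,osx,osz,otz,oxz,stv,vxz] rk=17  ker:svx,sxz
∂1c = 0
c vs im∂2: reduces to 0 ⇒ boundary

cycle:yes boundary:yes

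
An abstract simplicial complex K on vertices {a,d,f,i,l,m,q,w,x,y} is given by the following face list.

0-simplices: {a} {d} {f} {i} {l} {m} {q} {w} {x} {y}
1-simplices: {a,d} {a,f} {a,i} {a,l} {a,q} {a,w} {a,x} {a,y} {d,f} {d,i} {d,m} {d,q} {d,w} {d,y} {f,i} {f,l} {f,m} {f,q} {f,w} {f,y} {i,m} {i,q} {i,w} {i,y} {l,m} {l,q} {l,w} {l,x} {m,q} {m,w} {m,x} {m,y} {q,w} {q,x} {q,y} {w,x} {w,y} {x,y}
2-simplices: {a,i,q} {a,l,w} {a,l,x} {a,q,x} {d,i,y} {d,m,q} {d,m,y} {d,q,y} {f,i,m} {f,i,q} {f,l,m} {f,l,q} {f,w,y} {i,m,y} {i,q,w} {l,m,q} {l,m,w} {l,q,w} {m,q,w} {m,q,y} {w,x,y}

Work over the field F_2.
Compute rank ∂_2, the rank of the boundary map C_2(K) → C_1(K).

n_0=10 n_1=38 n_2=21  [Z2]
∂1: piv[ad,af,ai,al,aq,aw,ax,ay,dm] rk=9  ker:df,di,dq,dw,dy,fi,fl,fm,fq,fw,fy,im,iq,iw,iy,lm,lq,lw,lx,mq,mw,mx,my,qw,qx,qy,wx,wy,xy
∂2: piv[aiq,alw,alx,aqx,diy,dmq,dmy,dqy,fim,fiq,flm,flq,fwy,imy,iqw,lmq,lmw,lqw,wxy] rk=19  ker:mqw,mqy
rk∂_2=19

rank∂_2=19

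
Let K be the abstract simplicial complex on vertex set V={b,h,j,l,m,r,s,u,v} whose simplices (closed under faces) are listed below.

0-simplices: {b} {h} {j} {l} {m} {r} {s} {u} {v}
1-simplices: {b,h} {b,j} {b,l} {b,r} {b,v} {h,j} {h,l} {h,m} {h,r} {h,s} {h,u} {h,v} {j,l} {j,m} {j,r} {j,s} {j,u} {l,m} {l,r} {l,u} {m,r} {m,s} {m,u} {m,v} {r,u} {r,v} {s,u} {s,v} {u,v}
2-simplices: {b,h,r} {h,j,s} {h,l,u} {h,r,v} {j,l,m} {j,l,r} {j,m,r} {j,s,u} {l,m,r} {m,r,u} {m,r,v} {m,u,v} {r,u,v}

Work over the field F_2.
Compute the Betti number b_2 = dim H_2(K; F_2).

n_0=9 n_1=29 n_2=13  [Z2]
∂1: piv[bh,bj,bl,br,bv,hm,hs,hu] rk=8  ker:hj,hl,hr,hv,jl,jm,jr,js,ju,lm,lr,lu,mr,ms,mu,mv,ru,rv,su,sv,uv
∂2: piv[bhr,hjs,hlu,hrv,jlm,jlr,jmr,jsu,mru,mrv,muv] rk=11  ker:lmr,ruv
b_2=(13−11)−0=2

b_2=2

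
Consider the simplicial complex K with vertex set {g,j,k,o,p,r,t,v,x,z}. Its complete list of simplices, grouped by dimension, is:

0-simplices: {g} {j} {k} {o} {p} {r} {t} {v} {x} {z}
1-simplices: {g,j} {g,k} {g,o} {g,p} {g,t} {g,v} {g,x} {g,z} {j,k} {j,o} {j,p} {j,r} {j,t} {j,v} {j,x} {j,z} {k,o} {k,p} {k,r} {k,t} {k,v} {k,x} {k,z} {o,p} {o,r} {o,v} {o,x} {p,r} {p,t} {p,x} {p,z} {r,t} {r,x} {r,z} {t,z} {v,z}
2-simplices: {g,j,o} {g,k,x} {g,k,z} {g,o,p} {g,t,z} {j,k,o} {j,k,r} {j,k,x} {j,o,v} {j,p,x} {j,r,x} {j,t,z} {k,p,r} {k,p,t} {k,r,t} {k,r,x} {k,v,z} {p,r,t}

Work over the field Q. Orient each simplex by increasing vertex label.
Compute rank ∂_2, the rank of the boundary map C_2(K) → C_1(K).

n_0=10 n_1=36 n_2=18  [Q]
∂1: piv[gj,gk,go,gp,gt,gv,gx,gz,jr] rk=9  ker:jk,jo,jp,jt,jv,jx,jz,ko,kp,kr,kt,kv,kx,kz,op,or,ov,ox,pr,pt,px,pz,rt,rx,rz,tz,vz
∂2: piv[gjo,gkx,gkz,gop,gtz,jko,jkr,jkx,jov,jpx,jrx,jtz,kpr,kpt,krt,kvz] rk=16  ker:krx,prt
rk∂_2=16

rank∂_2=16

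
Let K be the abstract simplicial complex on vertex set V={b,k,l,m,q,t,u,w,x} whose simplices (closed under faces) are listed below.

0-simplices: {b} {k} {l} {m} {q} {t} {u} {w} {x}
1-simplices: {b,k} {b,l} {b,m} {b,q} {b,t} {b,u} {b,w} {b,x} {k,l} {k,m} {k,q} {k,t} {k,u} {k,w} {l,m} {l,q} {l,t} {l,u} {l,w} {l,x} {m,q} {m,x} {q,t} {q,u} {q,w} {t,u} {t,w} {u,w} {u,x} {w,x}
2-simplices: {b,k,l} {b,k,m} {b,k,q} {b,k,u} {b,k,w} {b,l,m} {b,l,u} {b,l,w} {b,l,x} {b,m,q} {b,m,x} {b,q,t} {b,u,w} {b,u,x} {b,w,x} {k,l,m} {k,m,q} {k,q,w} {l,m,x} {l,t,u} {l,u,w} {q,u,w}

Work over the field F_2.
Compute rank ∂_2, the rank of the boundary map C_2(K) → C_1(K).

rank∂_2=18

n_0=9 n_1=30 n_2=22  [Z2]
∂1: piv[bk,bl,bm,bq,bt,bu,bw,bx] rk=8  ker:kl,km,kq,kt,ku,kw,lm,lq,lt,lu,lw,lx,mq,mx,qt,qu,qw,tu,tw,uw,ux,wx
∂2: piv[bkl,bkm,bkq,bku,bkw,blm,blu,blw,blx,bmq,bmx,bqt,buw,bux,bwx,kqw,ltu,quw] rk=18  ker:klm,kmq,lmx,luw
rk∂_2=18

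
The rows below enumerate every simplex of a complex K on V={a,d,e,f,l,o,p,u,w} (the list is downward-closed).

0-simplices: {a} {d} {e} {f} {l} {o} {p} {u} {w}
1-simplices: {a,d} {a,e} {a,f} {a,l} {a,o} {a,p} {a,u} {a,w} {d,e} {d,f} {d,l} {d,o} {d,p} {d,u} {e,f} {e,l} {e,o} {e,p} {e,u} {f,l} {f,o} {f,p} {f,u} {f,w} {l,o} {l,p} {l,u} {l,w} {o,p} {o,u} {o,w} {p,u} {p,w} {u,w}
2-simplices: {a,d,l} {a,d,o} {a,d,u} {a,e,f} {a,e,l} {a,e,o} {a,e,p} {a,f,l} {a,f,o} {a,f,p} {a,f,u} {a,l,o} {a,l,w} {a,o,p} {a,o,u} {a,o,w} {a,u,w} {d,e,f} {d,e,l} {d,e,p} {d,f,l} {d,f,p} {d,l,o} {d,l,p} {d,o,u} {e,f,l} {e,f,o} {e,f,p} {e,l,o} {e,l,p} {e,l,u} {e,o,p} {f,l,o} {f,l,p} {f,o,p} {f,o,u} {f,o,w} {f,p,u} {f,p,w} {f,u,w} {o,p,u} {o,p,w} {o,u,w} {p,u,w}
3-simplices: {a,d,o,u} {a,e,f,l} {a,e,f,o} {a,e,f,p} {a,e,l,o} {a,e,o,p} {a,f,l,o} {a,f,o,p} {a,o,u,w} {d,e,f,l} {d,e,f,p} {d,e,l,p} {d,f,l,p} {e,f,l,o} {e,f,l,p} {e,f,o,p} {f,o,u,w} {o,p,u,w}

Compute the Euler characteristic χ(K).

n_0=9 n_1=34 n_2=44 n_3=18
χ=+9−34+44−18=1

χ(K)=1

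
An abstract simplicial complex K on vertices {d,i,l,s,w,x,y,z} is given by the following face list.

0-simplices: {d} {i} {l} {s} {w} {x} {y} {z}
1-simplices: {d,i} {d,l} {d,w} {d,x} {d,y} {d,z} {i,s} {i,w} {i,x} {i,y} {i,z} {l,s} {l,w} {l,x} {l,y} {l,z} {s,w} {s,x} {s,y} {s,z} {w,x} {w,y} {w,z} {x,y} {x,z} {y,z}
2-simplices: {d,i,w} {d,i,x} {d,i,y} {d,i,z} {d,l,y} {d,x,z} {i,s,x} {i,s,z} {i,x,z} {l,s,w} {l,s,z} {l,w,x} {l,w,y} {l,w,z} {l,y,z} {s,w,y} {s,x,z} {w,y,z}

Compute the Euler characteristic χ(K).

χ(K)=0

n_0=8 n_1=26 n_2=18
χ=+8−26+18=0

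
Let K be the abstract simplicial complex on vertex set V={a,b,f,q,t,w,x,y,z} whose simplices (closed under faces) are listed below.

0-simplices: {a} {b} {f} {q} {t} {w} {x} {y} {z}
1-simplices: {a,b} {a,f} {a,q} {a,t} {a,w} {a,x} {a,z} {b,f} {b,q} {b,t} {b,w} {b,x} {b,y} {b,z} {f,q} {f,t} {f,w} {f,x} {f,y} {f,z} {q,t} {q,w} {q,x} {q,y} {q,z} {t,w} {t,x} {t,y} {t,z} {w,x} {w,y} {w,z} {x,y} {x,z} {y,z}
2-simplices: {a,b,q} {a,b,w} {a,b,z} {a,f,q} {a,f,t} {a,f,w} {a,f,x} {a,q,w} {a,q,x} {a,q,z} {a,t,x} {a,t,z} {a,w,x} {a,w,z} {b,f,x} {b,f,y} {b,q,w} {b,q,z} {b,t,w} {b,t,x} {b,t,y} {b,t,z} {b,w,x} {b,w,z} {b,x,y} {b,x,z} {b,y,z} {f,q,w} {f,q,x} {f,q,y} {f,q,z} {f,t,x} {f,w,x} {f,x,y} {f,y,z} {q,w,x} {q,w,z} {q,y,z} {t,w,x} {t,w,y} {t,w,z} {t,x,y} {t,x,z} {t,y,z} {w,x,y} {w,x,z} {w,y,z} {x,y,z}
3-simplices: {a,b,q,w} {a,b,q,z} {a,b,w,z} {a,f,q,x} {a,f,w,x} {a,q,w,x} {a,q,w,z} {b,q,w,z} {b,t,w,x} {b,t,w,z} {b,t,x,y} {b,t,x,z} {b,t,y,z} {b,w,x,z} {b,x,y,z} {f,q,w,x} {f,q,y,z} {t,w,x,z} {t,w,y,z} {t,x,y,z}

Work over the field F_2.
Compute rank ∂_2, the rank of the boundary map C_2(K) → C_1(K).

n_0=9 n_1=35 n_2=48 n_3=20  [Z2]
∂1: piv[ab,af,aq,at,aw,ax,az,by] rk=8  ker:bf,bq,bt,bw,bx,bz,fq,ft,fw,fx,fy,fz,qt,qw,qx,qy,qz,tw,tx,ty,tz,wx,wy,wz,xy,xz,yz
∂2: piv[abq,abw,abz,afq,aft,afw,afx,aqw,aqx,aqz,atx,atz,awx,awz,bfx,bfy,btw,btx,bty,btz,bxy,bxz,byz,fqy,fqz,twy] rk=26  ker:bqw,bqz,bwx,bwz,fqw,fqx,ftx,fwx,fxy,fyz,qwx,qwz,qyz,twx,twz,txy,txz,tyz,wxy,wxz,wyz,xyz
∂3: piv[abqw,abqz,abwz,afqx,afwx,aqwx,aqwz,btwx,btwz,btxy,btxz,btyz,bwxz,bxyz,fqwx,fqyz,twyz] rk=17  ker:bqwz,twxz,txyz
rk∂_2=26

rank∂_2=26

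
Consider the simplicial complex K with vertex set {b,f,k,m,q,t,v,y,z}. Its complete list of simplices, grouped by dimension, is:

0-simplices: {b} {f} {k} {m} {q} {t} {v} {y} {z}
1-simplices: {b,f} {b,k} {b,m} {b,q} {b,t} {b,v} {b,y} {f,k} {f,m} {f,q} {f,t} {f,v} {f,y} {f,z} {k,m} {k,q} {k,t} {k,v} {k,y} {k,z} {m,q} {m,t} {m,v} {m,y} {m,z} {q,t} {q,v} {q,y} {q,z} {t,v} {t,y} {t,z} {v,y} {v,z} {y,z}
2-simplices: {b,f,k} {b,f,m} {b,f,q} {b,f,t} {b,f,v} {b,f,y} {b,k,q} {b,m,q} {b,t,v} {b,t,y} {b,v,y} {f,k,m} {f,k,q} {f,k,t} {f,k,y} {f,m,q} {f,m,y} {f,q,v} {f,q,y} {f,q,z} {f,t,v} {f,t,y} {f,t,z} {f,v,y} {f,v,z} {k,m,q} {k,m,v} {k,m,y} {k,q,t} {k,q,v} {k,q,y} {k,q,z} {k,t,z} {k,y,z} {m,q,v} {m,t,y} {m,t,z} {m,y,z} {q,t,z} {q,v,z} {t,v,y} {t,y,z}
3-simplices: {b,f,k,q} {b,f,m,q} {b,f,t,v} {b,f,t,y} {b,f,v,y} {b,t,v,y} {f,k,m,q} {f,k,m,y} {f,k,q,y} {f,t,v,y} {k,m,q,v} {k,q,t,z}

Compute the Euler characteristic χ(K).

χ(K)=4

n_0=9 n_1=35 n_2=42 n_3=12
χ=+9−35+42−12=4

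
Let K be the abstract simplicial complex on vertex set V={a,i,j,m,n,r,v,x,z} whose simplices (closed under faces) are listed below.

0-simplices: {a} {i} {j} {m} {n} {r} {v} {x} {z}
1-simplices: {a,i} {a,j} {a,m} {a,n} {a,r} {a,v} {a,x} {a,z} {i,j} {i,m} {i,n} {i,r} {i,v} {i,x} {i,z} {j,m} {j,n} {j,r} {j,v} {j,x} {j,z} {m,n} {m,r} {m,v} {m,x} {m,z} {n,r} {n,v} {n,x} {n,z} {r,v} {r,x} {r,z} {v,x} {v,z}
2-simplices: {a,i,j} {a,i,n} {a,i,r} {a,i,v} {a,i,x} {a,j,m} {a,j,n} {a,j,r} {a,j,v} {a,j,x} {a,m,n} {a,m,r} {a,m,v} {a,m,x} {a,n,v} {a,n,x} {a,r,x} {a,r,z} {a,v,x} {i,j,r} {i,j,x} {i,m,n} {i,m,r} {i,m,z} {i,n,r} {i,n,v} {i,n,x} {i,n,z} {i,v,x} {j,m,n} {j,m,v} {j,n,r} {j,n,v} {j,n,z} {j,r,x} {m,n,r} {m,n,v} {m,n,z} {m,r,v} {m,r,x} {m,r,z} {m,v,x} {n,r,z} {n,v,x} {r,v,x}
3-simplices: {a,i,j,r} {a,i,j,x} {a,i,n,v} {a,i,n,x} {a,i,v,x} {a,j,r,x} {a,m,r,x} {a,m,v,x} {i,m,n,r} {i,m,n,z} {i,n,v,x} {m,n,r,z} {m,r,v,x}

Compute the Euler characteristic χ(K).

χ(K)=6

n_0=9 n_1=35 n_2=45 n_3=13
χ=+9−35+45−13=6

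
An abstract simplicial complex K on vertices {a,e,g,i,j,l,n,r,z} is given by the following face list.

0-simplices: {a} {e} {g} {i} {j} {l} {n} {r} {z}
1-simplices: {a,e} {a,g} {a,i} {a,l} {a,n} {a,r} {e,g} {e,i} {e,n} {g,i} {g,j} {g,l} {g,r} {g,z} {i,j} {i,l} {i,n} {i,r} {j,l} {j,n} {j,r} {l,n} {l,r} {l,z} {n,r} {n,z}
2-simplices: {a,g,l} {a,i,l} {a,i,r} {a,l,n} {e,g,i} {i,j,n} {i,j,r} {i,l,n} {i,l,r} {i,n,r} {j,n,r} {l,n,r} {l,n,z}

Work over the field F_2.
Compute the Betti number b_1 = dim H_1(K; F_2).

b_1=7

n_0=9 n_1=26 n_2=13  [Z2]
∂1: piv[ae,ag,ai,al,an,ar,gj,gz] rk=8  ker:eg,ei,en,gi,gl,gr,ij,il,in,ir,jl,jn,jr,ln,lr,lz,nr,nz
∂2: piv[agl,ail,air,aln,egi,ijn,ijr,iln,ilr,inr,lnz] rk=11  ker:jnr,lnr
b_1=(26−8)−11=7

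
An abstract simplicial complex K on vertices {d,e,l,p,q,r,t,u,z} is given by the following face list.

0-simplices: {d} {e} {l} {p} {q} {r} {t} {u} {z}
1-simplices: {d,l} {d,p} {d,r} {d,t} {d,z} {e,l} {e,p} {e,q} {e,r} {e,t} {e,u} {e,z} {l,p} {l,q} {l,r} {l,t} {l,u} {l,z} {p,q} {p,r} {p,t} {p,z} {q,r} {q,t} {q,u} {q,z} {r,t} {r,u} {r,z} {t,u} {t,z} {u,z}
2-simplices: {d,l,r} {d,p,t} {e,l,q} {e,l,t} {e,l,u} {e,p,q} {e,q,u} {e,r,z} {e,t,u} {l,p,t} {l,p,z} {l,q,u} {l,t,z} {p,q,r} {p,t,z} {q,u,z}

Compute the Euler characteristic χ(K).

χ(K)=-7

n_0=9 n_1=32 n_2=16
χ=+9−32+16=-7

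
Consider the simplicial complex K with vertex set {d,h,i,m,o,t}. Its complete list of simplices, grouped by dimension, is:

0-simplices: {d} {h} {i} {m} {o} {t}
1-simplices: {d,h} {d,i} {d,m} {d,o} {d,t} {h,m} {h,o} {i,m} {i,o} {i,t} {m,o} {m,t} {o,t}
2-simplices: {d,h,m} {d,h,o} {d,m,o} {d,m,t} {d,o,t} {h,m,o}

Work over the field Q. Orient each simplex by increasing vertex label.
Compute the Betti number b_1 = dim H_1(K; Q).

b_1=3

n_0=6 n_1=13 n_2=6  [Q]
∂1: piv[dh,di,dm,do,dt] rk=5  ker:hm,ho,im,io,it,mo,mt,ot
∂2: piv[dhm,dho,dmo,dmt,dot] rk=5  ker:hmo
b_1=(13−5)−5=3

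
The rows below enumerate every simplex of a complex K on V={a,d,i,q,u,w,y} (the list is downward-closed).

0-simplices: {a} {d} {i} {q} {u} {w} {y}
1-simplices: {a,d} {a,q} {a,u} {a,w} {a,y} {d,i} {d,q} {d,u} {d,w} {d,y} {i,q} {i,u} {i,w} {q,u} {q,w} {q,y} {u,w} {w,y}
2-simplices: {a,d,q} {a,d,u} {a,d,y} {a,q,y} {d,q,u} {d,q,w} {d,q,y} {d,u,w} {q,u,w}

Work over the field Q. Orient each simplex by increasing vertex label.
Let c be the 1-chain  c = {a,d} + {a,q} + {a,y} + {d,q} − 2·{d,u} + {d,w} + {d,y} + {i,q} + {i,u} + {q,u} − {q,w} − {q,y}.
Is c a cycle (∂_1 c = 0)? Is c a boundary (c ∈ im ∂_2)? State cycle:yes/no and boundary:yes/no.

cycle:no boundary:no

n_0=7 n_1=18 n_2=9  [Q]
∂1: piv[ad,aq,au,aw,ay,di] rk=6  ker:dq,du,dw,dy,iq,iu,iw,qu,qw,qy,uw,wy
∂2: piv[adq,adu,ady,aqy,dqu,dqw,duw] rk=7  ker:dqy,quw
∂1c = −3·{a} − 2·{i} + 4·{q} + {y}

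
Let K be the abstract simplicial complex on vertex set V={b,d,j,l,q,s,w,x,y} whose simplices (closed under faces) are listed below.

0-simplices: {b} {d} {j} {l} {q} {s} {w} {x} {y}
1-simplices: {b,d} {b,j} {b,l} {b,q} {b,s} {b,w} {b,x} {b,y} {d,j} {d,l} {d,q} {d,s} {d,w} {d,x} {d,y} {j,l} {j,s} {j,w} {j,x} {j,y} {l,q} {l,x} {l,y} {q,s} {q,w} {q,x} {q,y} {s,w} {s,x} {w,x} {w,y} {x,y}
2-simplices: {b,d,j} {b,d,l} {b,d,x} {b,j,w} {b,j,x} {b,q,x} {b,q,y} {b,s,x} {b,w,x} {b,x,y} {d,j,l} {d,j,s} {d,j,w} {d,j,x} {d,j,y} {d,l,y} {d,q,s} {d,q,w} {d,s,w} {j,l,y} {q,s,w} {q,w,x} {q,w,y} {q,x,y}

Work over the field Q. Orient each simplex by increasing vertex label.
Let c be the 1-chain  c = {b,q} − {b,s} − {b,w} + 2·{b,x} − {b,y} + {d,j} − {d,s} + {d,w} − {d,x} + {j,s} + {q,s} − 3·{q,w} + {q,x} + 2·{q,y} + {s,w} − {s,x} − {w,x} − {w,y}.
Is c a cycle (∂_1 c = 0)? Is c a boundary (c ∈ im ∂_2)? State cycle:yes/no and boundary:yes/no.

cycle:yes boundary:yes

n_0=9 n_1=32 n_2=24  [Q]
∂1: piv[bd,bj,bl,bq,bs,bw,bx,by] rk=8  ker:dj,dl,dq,ds,dw,dx,dy,jl,js,jw,jx,jy,lq,lx,ly,qs,qw,qx,qy,sw,sx,wx,wy,xy
∂2: piv[bdj,bdl,bdx,bjw,bjx,bqx,bqy,bsx,bwx,bxy,djl,djs,djw,djy,dly,dqs,dqw,dsw,qwx,qwy] rk=20  ker:djx,jly,qsw,qxy
∂1c = 0
c vs im∂2: reduces to 0 ⇒ boundary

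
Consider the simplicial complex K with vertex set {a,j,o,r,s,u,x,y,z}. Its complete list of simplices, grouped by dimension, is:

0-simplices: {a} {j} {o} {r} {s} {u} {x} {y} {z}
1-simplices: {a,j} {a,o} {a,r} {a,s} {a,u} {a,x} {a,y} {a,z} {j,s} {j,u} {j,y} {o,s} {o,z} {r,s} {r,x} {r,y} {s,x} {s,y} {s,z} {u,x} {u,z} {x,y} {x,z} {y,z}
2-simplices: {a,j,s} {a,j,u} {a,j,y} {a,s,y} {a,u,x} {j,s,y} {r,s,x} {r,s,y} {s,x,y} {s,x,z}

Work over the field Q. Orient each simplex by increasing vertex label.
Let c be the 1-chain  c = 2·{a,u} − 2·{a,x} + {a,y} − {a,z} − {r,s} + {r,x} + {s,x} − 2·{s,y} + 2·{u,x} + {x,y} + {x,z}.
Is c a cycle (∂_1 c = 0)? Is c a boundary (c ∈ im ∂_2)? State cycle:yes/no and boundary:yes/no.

cycle:yes boundary:no

n_0=9 n_1=24 n_2=10  [Q]
∂1: piv[aj,ao,ar,as,au,ax,ay,az] rk=8  ker:js,ju,jy,os,oz,rs,rx,ry,sx,sy,sz,ux,uz,xy,xz,yz
∂2: piv[ajs,aju,ajy,asy,aux,rsx,rsy,sxy,sxz] rk=9  ker:jsy
∂1c = 0
c vs im∂2: residual ≠ 0 ⇒ not boundary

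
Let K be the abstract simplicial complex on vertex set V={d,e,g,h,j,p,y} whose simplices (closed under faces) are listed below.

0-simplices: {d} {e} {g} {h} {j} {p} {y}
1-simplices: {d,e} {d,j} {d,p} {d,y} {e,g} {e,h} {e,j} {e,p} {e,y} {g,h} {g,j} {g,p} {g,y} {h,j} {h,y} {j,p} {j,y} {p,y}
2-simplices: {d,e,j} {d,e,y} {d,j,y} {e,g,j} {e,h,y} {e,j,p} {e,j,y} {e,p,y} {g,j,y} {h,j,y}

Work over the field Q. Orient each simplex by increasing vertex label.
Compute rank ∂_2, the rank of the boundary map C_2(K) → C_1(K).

rank∂_2=9

n_0=7 n_1=18 n_2=10  [Q]
∂1: piv[de,dj,dp,dy,eg,eh] rk=6  ker:ej,ep,ey,gh,gj,gp,gy,hj,hy,jp,jy,py
∂2: piv[dej,dey,djy,egj,ehy,ejp,epy,gjy,hjy] rk=9  ker:ejy
rk∂_2=9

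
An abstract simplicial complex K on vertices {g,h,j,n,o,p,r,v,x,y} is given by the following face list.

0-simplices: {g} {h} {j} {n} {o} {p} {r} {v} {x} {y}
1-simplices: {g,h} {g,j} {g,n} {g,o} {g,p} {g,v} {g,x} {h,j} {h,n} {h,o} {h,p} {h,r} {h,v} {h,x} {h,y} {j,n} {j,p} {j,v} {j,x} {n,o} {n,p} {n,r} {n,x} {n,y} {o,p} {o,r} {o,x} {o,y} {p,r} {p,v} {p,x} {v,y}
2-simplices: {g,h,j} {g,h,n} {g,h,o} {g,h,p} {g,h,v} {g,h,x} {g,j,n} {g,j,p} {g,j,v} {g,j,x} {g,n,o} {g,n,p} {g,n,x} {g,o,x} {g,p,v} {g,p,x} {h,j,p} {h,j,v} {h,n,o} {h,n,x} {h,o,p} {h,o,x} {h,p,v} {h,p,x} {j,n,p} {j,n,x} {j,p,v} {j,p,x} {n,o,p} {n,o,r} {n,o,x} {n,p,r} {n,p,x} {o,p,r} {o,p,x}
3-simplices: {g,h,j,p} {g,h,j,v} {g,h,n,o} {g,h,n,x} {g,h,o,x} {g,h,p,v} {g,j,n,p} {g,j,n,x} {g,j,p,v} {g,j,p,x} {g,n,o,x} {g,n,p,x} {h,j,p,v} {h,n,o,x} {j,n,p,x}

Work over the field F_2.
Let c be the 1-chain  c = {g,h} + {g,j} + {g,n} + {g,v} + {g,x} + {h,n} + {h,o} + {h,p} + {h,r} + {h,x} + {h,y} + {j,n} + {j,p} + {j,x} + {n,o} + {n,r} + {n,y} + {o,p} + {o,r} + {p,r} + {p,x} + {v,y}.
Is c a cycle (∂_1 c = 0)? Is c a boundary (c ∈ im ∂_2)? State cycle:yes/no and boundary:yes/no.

cycle:no boundary:no

n_0=10 n_1=32 n_2=35 n_3=15  [Z2]
∂1: piv[gh,gj,gn,go,gp,gv,gx,hr,hy] rk=9  ker:hj,hn,ho,hp,hv,hx,jn,jp,jv,jx,no,np,nr,nx,ny,op,or,ox,oy,pr,pv,px,vy
∂2: piv[ghj,ghn,gho,ghp,ghv,ghx,gjn,gjp,gjv,gjx,gno,gnp,gnx,gox,gpv,gpx,hop,nor,npr] rk=19  ker:hjp,hjv,hno,hnx,hox,hpv,hpx,jnp,jnx,jpv,jpx,nop,nox,npx,opr,opx
∂3: piv[ghjp,ghjv,ghno,ghnx,ghox,ghpv,gjnp,gjnx,gjpv,gjpx,gnox,gnpx] rk=12  ker:hjpv,hnox,jnpx
∂1c = {g} + {h} + {p} + {y}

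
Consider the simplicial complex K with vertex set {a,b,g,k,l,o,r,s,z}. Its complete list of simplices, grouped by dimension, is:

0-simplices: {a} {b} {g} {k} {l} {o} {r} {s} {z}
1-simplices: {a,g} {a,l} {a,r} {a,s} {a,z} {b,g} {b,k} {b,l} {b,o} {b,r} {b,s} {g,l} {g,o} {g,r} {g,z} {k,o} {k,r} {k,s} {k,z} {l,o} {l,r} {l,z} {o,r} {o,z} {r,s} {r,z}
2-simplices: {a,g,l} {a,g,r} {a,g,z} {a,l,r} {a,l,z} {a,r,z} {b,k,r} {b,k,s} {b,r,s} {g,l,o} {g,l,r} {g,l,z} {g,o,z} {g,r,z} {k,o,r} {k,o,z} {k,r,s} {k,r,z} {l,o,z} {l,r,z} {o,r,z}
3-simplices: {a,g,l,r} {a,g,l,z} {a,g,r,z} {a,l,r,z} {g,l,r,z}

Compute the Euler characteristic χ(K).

n_0=9 n_1=26 n_2=21 n_3=5
χ=+9−26+21−5=-1

χ(K)=-1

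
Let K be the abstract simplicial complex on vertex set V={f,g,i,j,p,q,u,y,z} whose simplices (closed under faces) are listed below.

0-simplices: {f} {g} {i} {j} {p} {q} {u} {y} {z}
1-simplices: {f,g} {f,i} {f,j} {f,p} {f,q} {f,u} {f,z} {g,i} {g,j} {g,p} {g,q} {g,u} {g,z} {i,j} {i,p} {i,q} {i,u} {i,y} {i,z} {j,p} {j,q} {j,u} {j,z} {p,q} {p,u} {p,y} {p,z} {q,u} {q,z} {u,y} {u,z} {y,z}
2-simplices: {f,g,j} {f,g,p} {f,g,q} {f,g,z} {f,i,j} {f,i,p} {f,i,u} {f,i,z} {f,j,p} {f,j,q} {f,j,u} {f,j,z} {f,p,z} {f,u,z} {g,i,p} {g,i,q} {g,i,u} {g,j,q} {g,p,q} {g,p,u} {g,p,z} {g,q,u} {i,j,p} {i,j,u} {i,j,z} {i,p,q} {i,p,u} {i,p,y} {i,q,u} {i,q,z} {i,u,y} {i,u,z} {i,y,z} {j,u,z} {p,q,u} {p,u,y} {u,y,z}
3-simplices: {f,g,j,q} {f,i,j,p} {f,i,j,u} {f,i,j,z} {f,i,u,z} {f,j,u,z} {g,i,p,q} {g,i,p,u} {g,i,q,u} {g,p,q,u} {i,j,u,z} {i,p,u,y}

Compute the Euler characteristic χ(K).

χ(K)=2

n_0=9 n_1=32 n_2=37 n_3=12
χ=+9−32+37−12=2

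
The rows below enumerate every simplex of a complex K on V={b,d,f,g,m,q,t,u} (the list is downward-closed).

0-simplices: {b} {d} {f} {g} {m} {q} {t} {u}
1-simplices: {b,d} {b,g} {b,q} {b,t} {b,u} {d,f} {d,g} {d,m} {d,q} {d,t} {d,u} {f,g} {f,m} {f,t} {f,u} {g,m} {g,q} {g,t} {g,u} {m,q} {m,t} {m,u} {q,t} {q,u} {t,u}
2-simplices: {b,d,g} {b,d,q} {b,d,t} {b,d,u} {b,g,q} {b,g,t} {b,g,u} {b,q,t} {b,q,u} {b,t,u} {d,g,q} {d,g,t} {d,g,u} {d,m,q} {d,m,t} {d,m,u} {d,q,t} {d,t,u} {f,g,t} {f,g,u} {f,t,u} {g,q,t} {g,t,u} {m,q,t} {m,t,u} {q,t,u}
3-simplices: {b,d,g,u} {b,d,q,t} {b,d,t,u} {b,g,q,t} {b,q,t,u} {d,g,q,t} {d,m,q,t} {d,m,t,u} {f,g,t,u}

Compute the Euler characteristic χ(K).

n_0=8 n_1=25 n_2=26 n_3=9
χ=+8−25+26−9=0

χ(K)=0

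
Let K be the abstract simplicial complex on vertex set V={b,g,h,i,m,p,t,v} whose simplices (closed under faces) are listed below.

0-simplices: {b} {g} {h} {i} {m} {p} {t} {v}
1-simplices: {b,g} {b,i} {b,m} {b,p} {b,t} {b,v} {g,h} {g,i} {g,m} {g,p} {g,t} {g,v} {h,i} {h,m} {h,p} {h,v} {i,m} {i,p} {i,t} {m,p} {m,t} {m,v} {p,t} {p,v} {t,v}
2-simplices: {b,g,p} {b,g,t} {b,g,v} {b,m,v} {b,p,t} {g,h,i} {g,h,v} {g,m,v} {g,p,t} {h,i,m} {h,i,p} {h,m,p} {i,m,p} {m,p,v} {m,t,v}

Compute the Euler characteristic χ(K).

χ(K)=-2

n_0=8 n_1=25 n_2=15
χ=+8−25+15=-2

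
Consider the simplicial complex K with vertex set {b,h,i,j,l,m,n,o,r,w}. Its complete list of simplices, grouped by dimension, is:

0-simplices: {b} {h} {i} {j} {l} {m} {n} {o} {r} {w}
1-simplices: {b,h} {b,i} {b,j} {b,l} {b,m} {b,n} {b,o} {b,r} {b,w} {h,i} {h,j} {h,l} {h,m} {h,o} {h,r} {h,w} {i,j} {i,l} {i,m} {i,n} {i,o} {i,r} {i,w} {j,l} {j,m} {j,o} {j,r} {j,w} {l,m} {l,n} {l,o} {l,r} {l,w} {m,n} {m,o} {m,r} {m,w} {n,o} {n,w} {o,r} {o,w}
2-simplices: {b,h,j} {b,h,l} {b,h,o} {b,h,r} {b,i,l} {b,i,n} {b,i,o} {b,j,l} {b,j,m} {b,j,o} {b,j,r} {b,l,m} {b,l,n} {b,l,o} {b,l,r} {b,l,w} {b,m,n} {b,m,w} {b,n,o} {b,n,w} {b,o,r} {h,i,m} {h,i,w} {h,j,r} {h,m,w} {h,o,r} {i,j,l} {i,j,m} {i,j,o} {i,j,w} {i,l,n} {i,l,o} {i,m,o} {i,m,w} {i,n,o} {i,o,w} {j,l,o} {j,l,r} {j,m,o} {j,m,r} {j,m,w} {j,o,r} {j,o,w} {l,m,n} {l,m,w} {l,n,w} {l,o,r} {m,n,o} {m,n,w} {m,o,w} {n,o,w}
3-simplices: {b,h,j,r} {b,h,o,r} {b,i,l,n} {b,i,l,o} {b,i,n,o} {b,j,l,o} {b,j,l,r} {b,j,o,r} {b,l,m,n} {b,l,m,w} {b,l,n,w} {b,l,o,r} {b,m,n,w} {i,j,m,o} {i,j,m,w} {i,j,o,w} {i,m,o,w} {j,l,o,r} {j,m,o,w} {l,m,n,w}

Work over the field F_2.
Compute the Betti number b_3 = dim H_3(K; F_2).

n_0=10 n_1=41 n_2=51 n_3=20  [Z2]
∂1: piv[bh,bi,bj,bl,bm,bn,bo,br,bw] rk=9  ker:hi,hj,hl,hm,ho,hr,hw,ij,il,im,in,io,ir,iw,jl,jm,jo,jr,jw,lm,ln,lo,lr,lw,mn,mo,mr,mw,no,nw,or,ow
∂2: piv[bhj,bhl,bho,bhr,bil,bin,bio,bjl,bjm,bjo,bjr,blm,bln,blo,blr,blw,bmn,bmw,bno,bnw,bor,him,hiw,hmw,ijl,ijm,ijw,imo,iow,jmr] rk=30  ker:hjr,hor,ijo,iln,ilo,imw,ino,jlo,jlr,jmo,jmw,jor,jow,lmn,lmw,lnw,lor,mno,mnw,mow,now
∂3: piv[bhjr,bhor,biln,bilo,bino,bjlo,bjlr,bjor,blmn,blmw,blnw,blor,bmnw,ijmo,ijmw,ijow,imow] rk=17  ker:jlor,jmow,lmnw
b_3=(20−17)−0=3

b_3=3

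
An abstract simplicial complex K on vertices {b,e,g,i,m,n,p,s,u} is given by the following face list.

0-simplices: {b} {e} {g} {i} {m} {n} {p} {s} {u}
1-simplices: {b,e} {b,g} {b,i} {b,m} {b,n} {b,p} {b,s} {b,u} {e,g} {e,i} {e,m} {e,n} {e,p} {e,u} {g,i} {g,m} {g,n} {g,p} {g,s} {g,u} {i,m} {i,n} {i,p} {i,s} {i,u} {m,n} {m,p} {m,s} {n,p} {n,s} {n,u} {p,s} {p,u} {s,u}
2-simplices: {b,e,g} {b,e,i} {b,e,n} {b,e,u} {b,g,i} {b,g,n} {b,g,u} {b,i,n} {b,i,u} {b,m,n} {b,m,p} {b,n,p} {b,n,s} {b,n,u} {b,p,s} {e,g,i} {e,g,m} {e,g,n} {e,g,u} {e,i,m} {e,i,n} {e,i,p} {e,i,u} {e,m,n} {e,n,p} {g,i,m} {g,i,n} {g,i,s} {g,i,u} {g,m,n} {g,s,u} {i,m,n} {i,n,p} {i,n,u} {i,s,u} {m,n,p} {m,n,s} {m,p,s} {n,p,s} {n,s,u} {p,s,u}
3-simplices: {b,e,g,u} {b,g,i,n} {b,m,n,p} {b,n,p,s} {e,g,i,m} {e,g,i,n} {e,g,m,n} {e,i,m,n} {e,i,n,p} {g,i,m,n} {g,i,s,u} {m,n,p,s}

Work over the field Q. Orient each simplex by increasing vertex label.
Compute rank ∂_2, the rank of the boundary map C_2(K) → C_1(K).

n_0=9 n_1=34 n_2=41 n_3=12  [Q]
∂1: piv[be,bg,bi,bm,bn,bp,bs,bu] rk=8  ker:eg,ei,em,en,ep,eu,gi,gm,gn,gp,gs,gu,im,in,ip,is,iu,mn,mp,ms,np,ns,nu,ps,pu,su
∂2: piv[beg,bei,ben,beu,bgi,bgn,bgu,bin,biu,bmn,bmp,bnp,bns,bnu,bps,egm,eim,eip,emn,enp,gis,gsu,mns,nsu,psu] rk=25  ker:egi,egn,egu,ein,eiu,gim,gin,giu,gmn,imn,inp,inu,isu,mnp,mps,nps
∂3: piv[begu,bgin,bmnp,bnps,egim,egin,egmn,eimn,einp,gisu,mnps] rk=11  ker:gimn
rk∂_2=25

rank∂_2=25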